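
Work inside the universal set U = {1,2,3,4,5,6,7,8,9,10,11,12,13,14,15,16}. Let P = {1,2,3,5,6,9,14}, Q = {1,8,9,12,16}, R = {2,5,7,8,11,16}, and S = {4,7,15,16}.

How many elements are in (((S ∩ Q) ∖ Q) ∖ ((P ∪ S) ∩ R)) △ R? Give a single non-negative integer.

6

S ∩ Q = {16}
(S ∩ Q) ∖ Q = {}
P ∪ S = {1,2,3,4,5,6,7,9,14,15,16}
(P ∪ S) ∩ R = {2,5,7,16}
((S ∩ Q) ∖ Q) ∖ ((P ∪ S) ∩ R) = {}
(((S ∩ Q) ∖ Q) ∖ ((P ∪ S) ∩ R)) △ R = {2,5,7,8,11,16}
|(((S ∩ Q) ∖ Q) ∖ ((P ∪ S) ∩ R)) △ R| = 6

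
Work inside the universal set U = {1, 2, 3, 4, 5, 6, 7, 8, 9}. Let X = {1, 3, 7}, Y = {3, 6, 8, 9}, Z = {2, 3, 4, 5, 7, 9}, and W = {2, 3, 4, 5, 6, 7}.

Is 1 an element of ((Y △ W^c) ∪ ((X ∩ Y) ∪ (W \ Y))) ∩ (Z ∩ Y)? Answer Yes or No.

1 ∉ W, so 1 ∈ W^c
1 ∉ Y and 1 ∈ W^c, so 1 ∈ Y △ W^c
1 ∈ X and 1 ∉ Y, so 1 ∉ X ∩ Y
1 ∉ W and 1 ∉ Y, so 1 ∉ W \ Y
1 ∉ (X ∩ Y) and 1 ∉ (W \ Y), so 1 ∉ (X ∩ Y) ∪ (W \ Y)
1 ∈ (Y △ W^c) and 1 ∉ ((X ∩ Y) ∪ (W \ Y)), so 1 ∈ (Y △ W^c) ∪ ((X ∩ Y) ∪ (W \ Y))
1 ∉ Z and 1 ∉ Y, so 1 ∉ Z ∩ Y
1 ∈ ((Y △ W^c) ∪ ((X ∩ Y) ∪ (W \ Y))) and 1 ∉ (Z ∩ Y), so 1 ∉ ((Y △ W^c) ∪ ((X ∩ Y) ∪ (W \ Y))) ∩ (Z ∩ Y)

No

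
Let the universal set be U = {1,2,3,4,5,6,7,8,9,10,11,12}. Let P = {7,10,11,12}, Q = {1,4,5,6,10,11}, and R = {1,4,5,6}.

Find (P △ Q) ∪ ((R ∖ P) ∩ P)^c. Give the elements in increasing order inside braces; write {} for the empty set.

P △ Q = {1,4,5,6,7,12}
R ∖ P = {1,4,5,6}
(R ∖ P) ∩ P = {}
((R ∖ P) ∩ P)^c = {1,2,3,4,5,6,7,8,9,10,11,12}
(P △ Q) ∪ ((R ∖ P) ∩ P)^c = {1,2,3,4,5,6,7,8,9,10,11,12}

{1,2,3,4,5,6,7,8,9,10,11,12}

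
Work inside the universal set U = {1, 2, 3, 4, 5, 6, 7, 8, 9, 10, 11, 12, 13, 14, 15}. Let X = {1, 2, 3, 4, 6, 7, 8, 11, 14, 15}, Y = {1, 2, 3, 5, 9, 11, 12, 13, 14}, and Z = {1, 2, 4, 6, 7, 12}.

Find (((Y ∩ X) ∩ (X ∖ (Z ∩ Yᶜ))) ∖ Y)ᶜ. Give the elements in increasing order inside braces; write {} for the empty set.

Y ∩ X = {1, 2, 3, 11, 14}
Yᶜ = {4, 6, 7, 8, 10, 15}
Z ∩ Yᶜ = {4, 6, 7}
X ∖ (Z ∩ Yᶜ) = {1, 2, 3, 8, 11, 14, 15}
(Y ∩ X) ∩ (X ∖ (Z ∩ Yᶜ)) = {1, 2, 3, 11, 14}
((Y ∩ X) ∩ (X ∖ (Z ∩ Yᶜ))) ∖ Y = {}
(((Y ∩ X) ∩ (X ∖ (Z ∩ Yᶜ))) ∖ Y)ᶜ = {1, 2, 3, 4, 5, 6, 7, 8, 9, 10, 11, 12, 13, 14, 15}

{1, 2, 3, 4, 5, 6, 7, 8, 9, 10, 11, 12, 13, 14, 15}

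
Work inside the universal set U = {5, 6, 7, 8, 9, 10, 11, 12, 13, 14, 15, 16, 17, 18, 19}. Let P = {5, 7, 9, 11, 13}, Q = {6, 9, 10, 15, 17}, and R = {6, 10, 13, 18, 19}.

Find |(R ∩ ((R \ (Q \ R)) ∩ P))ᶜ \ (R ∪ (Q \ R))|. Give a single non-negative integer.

Q \ R = {9, 15, 17}
R \ (Q \ R) = {6, 10, 13, 18, 19}
(R \ (Q \ R)) ∩ P = {13}
R ∩ ((R \ (Q \ R)) ∩ P) = {13}
(R ∩ ((R \ (Q \ R)) ∩ P))ᶜ = {5, 6, 7, 8, 9, 10, 11, 12, 14, 15, 16, 17, 18, 19}
R ∪ (Q \ R) = {6, 9, 10, 13, 15, 17, 18, 19}
(R ∩ ((R \ (Q \ R)) ∩ P))ᶜ \ (R ∪ (Q \ R)) = {5, 7, 8, 11, 12, 14, 16}
|(R ∩ ((R \ (Q \ R)) ∩ P))ᶜ \ (R ∪ (Q \ R))| = 7

7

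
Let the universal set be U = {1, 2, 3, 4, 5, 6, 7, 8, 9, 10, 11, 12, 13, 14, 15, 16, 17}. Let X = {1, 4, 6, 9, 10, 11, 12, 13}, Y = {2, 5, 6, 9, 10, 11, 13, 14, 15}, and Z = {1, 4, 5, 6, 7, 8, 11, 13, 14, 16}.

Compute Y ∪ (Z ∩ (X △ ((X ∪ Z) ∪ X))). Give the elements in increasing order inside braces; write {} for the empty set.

X ∪ Z = {1, 4, 5, 6, 7, 8, 9, 10, 11, 12, 13, 14, 16}
(X ∪ Z) ∪ X = {1, 4, 5, 6, 7, 8, 9, 10, 11, 12, 13, 14, 16}
X △ ((X ∪ Z) ∪ X) = {5, 7, 8, 14, 16}
Z ∩ (X △ ((X ∪ Z) ∪ X)) = {5, 7, 8, 14, 16}
Y ∪ (Z ∩ (X △ ((X ∪ Z) ∪ X))) = {2, 5, 6, 7, 8, 9, 10, 11, 13, 14, 15, 16}

{2, 5, 6, 7, 8, 9, 10, 11, 13, 14, 15, 16}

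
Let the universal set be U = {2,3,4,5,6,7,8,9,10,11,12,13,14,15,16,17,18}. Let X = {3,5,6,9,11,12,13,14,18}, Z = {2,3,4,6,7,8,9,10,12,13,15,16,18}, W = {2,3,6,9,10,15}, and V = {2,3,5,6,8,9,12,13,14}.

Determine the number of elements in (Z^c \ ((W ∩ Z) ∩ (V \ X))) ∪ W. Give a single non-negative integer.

Z^c = {5,11,14,17}
W ∩ Z = {2,3,6,9,10,15}
V \ X = {2,8}
(W ∩ Z) ∩ (V \ X) = {2}
Z^c \ ((W ∩ Z) ∩ (V \ X)) = {5,11,14,17}
(Z^c \ ((W ∩ Z) ∩ (V \ X))) ∪ W = {2,3,5,6,9,10,11,14,15,17}
|(Z^c \ ((W ∩ Z) ∩ (V \ X))) ∪ W| = 10

10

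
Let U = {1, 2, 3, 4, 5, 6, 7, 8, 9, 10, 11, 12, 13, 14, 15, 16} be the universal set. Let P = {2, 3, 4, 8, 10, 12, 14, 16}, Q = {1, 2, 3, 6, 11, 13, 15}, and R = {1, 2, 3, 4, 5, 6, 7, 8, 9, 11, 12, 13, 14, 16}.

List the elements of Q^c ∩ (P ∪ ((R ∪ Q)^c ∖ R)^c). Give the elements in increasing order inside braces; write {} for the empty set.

{4, 5, 7, 8, 9, 10, 12, 14, 16}

Q^c = {4, 5, 7, 8, 9, 10, 12, 14, 16}
R ∪ Q = {1, 2, 3, 4, 5, 6, 7, 8, 9, 11, 12, 13, 14, 15, 16}
(R ∪ Q)^c = {10}
(R ∪ Q)^c ∖ R = {10}
((R ∪ Q)^c ∖ R)^c = {1, 2, 3, 4, 5, 6, 7, 8, 9, 11, 12, 13, 14, 15, 16}
P ∪ ((R ∪ Q)^c ∖ R)^c = {1, 2, 3, 4, 5, 6, 7, 8, 9, 10, 11, 12, 13, 14, 15, 16}
Q^c ∩ (P ∪ ((R ∪ Q)^c ∖ R)^c) = {4, 5, 7, 8, 9, 10, 12, 14, 16}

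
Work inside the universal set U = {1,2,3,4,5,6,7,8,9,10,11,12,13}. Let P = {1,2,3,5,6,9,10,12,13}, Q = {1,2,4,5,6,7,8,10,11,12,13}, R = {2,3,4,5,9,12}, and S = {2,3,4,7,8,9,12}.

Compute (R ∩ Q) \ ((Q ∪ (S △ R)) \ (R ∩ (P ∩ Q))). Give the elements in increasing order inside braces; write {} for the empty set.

{2,5,12}

R ∩ Q = {2,4,5,12}
S △ R = {5,7,8}
Q ∪ (S △ R) = {1,2,4,5,6,7,8,10,11,12,13}
P ∩ Q = {1,2,5,6,10,12,13}
R ∩ (P ∩ Q) = {2,5,12}
(Q ∪ (S △ R)) \ (R ∩ (P ∩ Q)) = {1,4,6,7,8,10,11,13}
(R ∩ Q) \ ((Q ∪ (S △ R)) \ (R ∩ (P ∩ Q))) = {2,5,12}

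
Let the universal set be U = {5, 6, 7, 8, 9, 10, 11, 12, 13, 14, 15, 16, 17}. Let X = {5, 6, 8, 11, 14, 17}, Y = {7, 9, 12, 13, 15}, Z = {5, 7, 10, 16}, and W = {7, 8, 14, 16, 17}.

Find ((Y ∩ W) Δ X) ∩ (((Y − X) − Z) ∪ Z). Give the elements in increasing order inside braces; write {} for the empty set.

Y ∩ W = {7}
(Y ∩ W) Δ X = {5, 6, 7, 8, 11, 14, 17}
Y − X = {7, 9, 12, 13, 15}
(Y − X) − Z = {9, 12, 13, 15}
((Y − X) − Z) ∪ Z = {5, 7, 9, 10, 12, 13, 15, 16}
((Y ∩ W) Δ X) ∩ (((Y − X) − Z) ∪ Z) = {5, 7}

{5, 7}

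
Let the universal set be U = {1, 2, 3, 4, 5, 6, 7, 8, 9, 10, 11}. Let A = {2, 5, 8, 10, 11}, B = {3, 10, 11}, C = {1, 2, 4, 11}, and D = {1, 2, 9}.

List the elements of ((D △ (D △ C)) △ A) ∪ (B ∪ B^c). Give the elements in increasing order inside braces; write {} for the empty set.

D △ C = {4, 9, 11}
D △ (D △ C) = {1, 2, 4, 11}
(D △ (D △ C)) △ A = {1, 4, 5, 8, 10}
B^c = {1, 2, 4, 5, 6, 7, 8, 9}
B ∪ B^c = {1, 2, 3, 4, 5, 6, 7, 8, 9, 10, 11}
((D △ (D △ C)) △ A) ∪ (B ∪ B^c) = {1, 2, 3, 4, 5, 6, 7, 8, 9, 10, 11}

{1, 2, 3, 4, 5, 6, 7, 8, 9, 10, 11}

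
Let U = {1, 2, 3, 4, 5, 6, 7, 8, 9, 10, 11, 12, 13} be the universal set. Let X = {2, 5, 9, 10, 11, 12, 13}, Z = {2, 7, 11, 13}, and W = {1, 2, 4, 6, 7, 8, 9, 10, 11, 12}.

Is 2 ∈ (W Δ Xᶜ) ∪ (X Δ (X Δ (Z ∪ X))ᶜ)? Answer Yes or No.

Yes

2 ∈ X, so 2 ∉ Xᶜ
2 ∈ W and 2 ∉ Xᶜ, so 2 ∈ W Δ Xᶜ
2 ∈ Z and 2 ∈ X, so 2 ∈ Z ∪ X
2 ∈ X and 2 ∈ (Z ∪ X), so 2 ∉ X Δ (Z ∪ X)
2 ∈ (X Δ (Z ∪ X))ᶜ since 2 ∉ (X Δ (Z ∪ X))
2 ∈ X and 2 ∈ (X Δ (Z ∪ X))ᶜ, so 2 ∉ X Δ (X Δ (Z ∪ X))ᶜ
2 ∈ (W Δ Xᶜ) and 2 ∉ (X Δ (X Δ (Z ∪ X))ᶜ), so 2 ∈ (W Δ Xᶜ) ∪ (X Δ (X Δ (Z ∪ X))ᶜ)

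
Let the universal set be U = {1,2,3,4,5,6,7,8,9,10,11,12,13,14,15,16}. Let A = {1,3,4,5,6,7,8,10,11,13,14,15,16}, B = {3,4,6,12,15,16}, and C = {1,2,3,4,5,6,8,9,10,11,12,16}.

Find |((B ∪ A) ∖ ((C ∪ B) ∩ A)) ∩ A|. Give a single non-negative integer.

B ∪ A = {1,3,4,5,6,7,8,10,11,12,13,14,15,16}
C ∪ B = {1,2,3,4,5,6,8,9,10,11,12,15,16}
(C ∪ B) ∩ A = {1,3,4,5,6,8,10,11,15,16}
(B ∪ A) ∖ ((C ∪ B) ∩ A) = {7,12,13,14}
((B ∪ A) ∖ ((C ∪ B) ∩ A)) ∩ A = {7,13,14}
|((B ∪ A) ∖ ((C ∪ B) ∩ A)) ∩ A| = 3

3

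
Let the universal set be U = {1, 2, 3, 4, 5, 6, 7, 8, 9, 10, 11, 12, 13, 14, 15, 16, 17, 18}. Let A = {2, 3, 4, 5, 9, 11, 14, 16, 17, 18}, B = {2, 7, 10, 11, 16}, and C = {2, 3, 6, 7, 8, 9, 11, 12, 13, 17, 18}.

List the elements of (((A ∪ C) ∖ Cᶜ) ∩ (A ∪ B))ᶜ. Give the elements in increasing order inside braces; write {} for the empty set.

{1, 4, 5, 6, 8, 10, 12, 13, 14, 15, 16}

A ∪ C = {2, 3, 4, 5, 6, 7, 8, 9, 11, 12, 13, 14, 16, 17, 18}
Cᶜ = {1, 4, 5, 10, 14, 15, 16}
(A ∪ C) ∖ Cᶜ = {2, 3, 6, 7, 8, 9, 11, 12, 13, 17, 18}
A ∪ B = {2, 3, 4, 5, 7, 9, 10, 11, 14, 16, 17, 18}
((A ∪ C) ∖ Cᶜ) ∩ (A ∪ B) = {2, 3, 7, 9, 11, 17, 18}
(((A ∪ C) ∖ Cᶜ) ∩ (A ∪ B))ᶜ = {1, 4, 5, 6, 8, 10, 12, 13, 14, 15, 16}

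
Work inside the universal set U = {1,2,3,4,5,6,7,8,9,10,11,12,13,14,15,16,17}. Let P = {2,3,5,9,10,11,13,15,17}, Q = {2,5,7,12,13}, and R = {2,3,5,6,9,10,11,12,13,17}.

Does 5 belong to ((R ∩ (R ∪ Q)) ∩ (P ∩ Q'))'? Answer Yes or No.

Yes

5 ∈ R and 5 ∈ Q, so 5 ∈ R ∪ Q
5 ∈ R and 5 ∈ (R ∪ Q), so 5 ∈ R ∩ (R ∪ Q)
5 ∈ Q, so 5 ∉ Q'
5 ∈ P and 5 ∉ Q', so 5 ∉ P ∩ Q'
5 ∈ (R ∩ (R ∪ Q)) and 5 ∉ (P ∩ Q'), so 5 ∉ (R ∩ (R ∪ Q)) ∩ (P ∩ Q')
5 ∈ ((R ∩ (R ∪ Q)) ∩ (P ∩ Q'))' since 5 ∉ ((R ∩ (R ∪ Q)) ∩ (P ∩ Q'))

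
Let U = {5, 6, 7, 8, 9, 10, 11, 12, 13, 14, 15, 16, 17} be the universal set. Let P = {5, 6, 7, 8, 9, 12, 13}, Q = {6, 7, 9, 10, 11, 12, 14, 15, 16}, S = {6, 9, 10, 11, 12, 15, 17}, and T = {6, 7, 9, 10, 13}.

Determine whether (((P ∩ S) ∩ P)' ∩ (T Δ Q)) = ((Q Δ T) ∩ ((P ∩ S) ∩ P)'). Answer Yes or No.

Yes

P ∩ S = {6, 9, 12}
(P ∩ S) ∩ P = {6, 9, 12}
((P ∩ S) ∩ P)' = {5, 7, 8, 10, 11, 13, 14, 15, 16, 17}
T Δ Q = {11, 12, 13, 14, 15, 16}
((P ∩ S) ∩ P)' ∩ (T Δ Q) = {11, 13, 14, 15, 16}
Q Δ T = {11, 12, 13, 14, 15, 16}
(Q Δ T) ∩ ((P ∩ S) ∩ P)' = {11, 13, 14, 15, 16}
Both equal {11, 13, 14, 15, 16}, so ((P ∩ S) ∩ P)' ∩ (T Δ Q) = (Q Δ T) ∩ ((P ∩ S) ∩ P)'.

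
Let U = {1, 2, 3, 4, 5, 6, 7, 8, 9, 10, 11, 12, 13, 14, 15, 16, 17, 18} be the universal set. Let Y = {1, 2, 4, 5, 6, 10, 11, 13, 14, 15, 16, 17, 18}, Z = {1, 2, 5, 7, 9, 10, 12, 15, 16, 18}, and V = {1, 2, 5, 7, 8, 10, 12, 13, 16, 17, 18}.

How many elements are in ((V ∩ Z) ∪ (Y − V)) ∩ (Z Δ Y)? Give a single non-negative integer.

6

V ∩ Z = {1, 2, 5, 7, 10, 12, 16, 18}
Y − V = {4, 6, 11, 14, 15}
(V ∩ Z) ∪ (Y − V) = {1, 2, 4, 5, 6, 7, 10, 11, 12, 14, 15, 16, 18}
Z Δ Y = {4, 6, 7, 9, 11, 12, 13, 14, 17}
((V ∩ Z) ∪ (Y − V)) ∩ (Z Δ Y) = {4, 6, 7, 11, 12, 14}
|((V ∩ Z) ∪ (Y − V)) ∩ (Z Δ Y)| = 6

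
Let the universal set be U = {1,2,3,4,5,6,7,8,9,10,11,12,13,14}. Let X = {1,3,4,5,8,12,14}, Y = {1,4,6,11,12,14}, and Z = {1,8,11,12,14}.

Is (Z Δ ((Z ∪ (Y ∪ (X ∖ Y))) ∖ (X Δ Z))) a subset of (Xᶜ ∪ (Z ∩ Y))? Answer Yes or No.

Yes

X ∖ Y = {3,5,8}
Y ∪ (X ∖ Y) = {1,3,4,5,6,8,11,12,14}
Z ∪ (Y ∪ (X ∖ Y)) = {1,3,4,5,6,8,11,12,14}
X Δ Z = {3,4,5,11}
(Z ∪ (Y ∪ (X ∖ Y))) ∖ (X Δ Z) = {1,6,8,12,14}
Z Δ ((Z ∪ (Y ∪ (X ∖ Y))) ∖ (X Δ Z)) = {6,11}
Xᶜ = {2,6,7,9,10,11,13}
Z ∩ Y = {1,11,12,14}
Xᶜ ∪ (Z ∩ Y) = {1,2,6,7,9,10,11,12,13,14}
Every element of {6,11} is in {1,2,6,7,9,10,11,12,13,14}, so Z Δ ((Z ∪ (Y ∪ (X ∖ Y))) ∖ (X Δ Z)) ⊆ Xᶜ ∪ (Z ∩ Y).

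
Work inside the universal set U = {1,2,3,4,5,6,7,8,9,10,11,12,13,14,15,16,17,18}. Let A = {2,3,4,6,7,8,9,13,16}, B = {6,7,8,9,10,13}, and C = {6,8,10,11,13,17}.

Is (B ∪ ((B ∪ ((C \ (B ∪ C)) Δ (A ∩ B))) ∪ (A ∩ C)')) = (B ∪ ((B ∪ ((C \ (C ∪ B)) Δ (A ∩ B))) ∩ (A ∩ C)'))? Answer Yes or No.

No

B ∪ C = {6,7,8,9,10,11,13,17}
C \ (B ∪ C) = {}
A ∩ B = {6,7,8,9,13}
(C \ (B ∪ C)) Δ (A ∩ B) = {6,7,8,9,13}
B ∪ ((C \ (B ∪ C)) Δ (A ∩ B)) = {6,7,8,9,10,13}
A ∩ C = {6,8,13}
(A ∩ C)' = {1,2,3,4,5,7,9,10,11,12,14,15,16,17,18}
(B ∪ ((C \ (B ∪ C)) Δ (A ∩ B))) ∪ (A ∩ C)' = {1,2,3,4,5,6,7,8,9,10,11,12,13,14,15,16,17,18}
B ∪ ((B ∪ ((C \ (B ∪ C)) Δ (A ∩ B))) ∪ (A ∩ C)') = {1,2,3,4,5,6,7,8,9,10,11,12,13,14,15,16,17,18}
C ∪ B = {6,7,8,9,10,11,13,17}
C \ (C ∪ B) = {}
(C \ (C ∪ B)) Δ (A ∩ B) = {6,7,8,9,13}
B ∪ ((C \ (C ∪ B)) Δ (A ∩ B)) = {6,7,8,9,10,13}
(B ∪ ((C \ (C ∪ B)) Δ (A ∩ B))) ∩ (A ∩ C)' = {7,9,10}
B ∪ ((B ∪ ((C \ (C ∪ B)) Δ (A ∩ B))) ∩ (A ∩ C)') = {6,7,8,9,10,13}
1 ∈ B ∪ ((B ∪ ((C \ (B ∪ C)) Δ (A ∩ B))) ∪ (A ∩ C)') but 1 ∉ B ∪ ((B ∪ ((C \ (C ∪ B)) Δ (A ∩ B))) ∩ (A ∩ C)'), so they differ.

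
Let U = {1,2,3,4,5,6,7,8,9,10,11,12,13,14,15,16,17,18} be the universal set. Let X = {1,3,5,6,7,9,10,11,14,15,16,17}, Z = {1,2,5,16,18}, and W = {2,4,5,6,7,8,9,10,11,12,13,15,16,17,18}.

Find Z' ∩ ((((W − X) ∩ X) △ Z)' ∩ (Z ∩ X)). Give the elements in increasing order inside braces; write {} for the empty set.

{}

Z' = {3,4,6,7,8,9,10,11,12,13,14,15,17}
W − X = {2,4,8,12,13,18}
(W − X) ∩ X = {}
((W − X) ∩ X) △ Z = {1,2,5,16,18}
(((W − X) ∩ X) △ Z)' = {3,4,6,7,8,9,10,11,12,13,14,15,17}
Z ∩ X = {1,5,16}
(((W − X) ∩ X) △ Z)' ∩ (Z ∩ X) = {}
Z' ∩ ((((W − X) ∩ X) △ Z)' ∩ (Z ∩ X)) = {}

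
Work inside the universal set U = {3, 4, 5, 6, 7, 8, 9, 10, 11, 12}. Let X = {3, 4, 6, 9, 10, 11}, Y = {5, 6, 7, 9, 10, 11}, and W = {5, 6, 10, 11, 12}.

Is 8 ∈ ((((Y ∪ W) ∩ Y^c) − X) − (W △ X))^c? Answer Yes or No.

8 ∉ Y and 8 ∉ W, so 8 ∉ Y ∪ W
8 ∉ Y, so 8 ∈ Y^c
8 ∉ (Y ∪ W) and 8 ∈ Y^c, so 8 ∉ (Y ∪ W) ∩ Y^c
8 ∉ ((Y ∪ W) ∩ Y^c) and 8 ∉ X, so 8 ∉ ((Y ∪ W) ∩ Y^c) − X
8 ∉ W and 8 ∉ X, so 8 ∉ W △ X
8 ∉ (((Y ∪ W) ∩ Y^c) − X) and 8 ∉ (W △ X), so 8 ∉ (((Y ∪ W) ∩ Y^c) − X) − (W △ X)
8 ∈ ((((Y ∪ W) ∩ Y^c) − X) − (W △ X))^c since 8 ∉ ((((Y ∪ W) ∩ Y^c) − X) − (W △ X))

Yes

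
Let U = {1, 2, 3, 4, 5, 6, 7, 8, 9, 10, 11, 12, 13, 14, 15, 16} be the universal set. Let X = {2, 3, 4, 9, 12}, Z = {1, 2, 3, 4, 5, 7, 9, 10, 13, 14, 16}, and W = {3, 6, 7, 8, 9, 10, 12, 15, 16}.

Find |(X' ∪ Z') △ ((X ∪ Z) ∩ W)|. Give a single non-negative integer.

X' = {1, 5, 6, 7, 8, 10, 11, 13, 14, 15, 16}
Z' = {6, 8, 11, 12, 15}
X' ∪ Z' = {1, 5, 6, 7, 8, 10, 11, 12, 13, 14, 15, 16}
X ∪ Z = {1, 2, 3, 4, 5, 7, 9, 10, 12, 13, 14, 16}
(X ∪ Z) ∩ W = {3, 7, 9, 10, 12, 16}
(X' ∪ Z') △ ((X ∪ Z) ∩ W) = {1, 3, 5, 6, 8, 9, 11, 13, 14, 15}
|(X' ∪ Z') △ ((X ∪ Z) ∩ W)| = 10

10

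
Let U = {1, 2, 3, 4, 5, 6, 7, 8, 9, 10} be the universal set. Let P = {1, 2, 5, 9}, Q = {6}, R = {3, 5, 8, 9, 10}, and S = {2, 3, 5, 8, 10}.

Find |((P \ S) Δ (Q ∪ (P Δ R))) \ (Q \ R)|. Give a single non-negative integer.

5

P \ S = {1, 9}
P Δ R = {1, 2, 3, 8, 10}
Q ∪ (P Δ R) = {1, 2, 3, 6, 8, 10}
(P \ S) Δ (Q ∪ (P Δ R)) = {2, 3, 6, 8, 9, 10}
Q \ R = {6}
((P \ S) Δ (Q ∪ (P Δ R))) \ (Q \ R) = {2, 3, 8, 9, 10}
|((P \ S) Δ (Q ∪ (P Δ R))) \ (Q \ R)| = 5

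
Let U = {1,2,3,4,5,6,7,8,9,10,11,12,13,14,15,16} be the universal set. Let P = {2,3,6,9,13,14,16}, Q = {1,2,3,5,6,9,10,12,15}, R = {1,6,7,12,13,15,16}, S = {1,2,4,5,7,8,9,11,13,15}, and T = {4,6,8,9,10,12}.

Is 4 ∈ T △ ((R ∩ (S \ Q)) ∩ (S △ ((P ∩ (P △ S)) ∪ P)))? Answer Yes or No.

4 ∈ S and 4 ∉ Q, so 4 ∈ S \ Q
4 ∉ R and 4 ∈ (S \ Q), so 4 ∉ R ∩ (S \ Q)
4 ∉ P and 4 ∈ S, so 4 ∈ P △ S
4 ∉ P and 4 ∈ (P △ S), so 4 ∉ P ∩ (P △ S)
4 ∉ (P ∩ (P △ S)) and 4 ∉ P, so 4 ∉ (P ∩ (P △ S)) ∪ P
4 ∈ S and 4 ∉ ((P ∩ (P △ S)) ∪ P), so 4 ∈ S △ ((P ∩ (P △ S)) ∪ P)
4 ∉ (R ∩ (S \ Q)) and 4 ∈ (S △ ((P ∩ (P △ S)) ∪ P)), so 4 ∉ (R ∩ (S \ Q)) ∩ (S △ ((P ∩ (P △ S)) ∪ P))
4 ∈ T and 4 ∉ ((R ∩ (S \ Q)) ∩ (S △ ((P ∩ (P △ S)) ∪ P))), so 4 ∈ T △ ((R ∩ (S \ Q)) ∩ (S △ ((P ∩ (P △ S)) ∪ P)))

Yes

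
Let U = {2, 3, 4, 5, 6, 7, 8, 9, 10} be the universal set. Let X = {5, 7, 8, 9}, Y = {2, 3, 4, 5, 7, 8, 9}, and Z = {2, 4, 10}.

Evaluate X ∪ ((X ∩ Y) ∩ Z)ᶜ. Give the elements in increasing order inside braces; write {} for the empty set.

X ∩ Y = {5, 7, 8, 9}
(X ∩ Y) ∩ Z = {}
((X ∩ Y) ∩ Z)ᶜ = {2, 3, 4, 5, 6, 7, 8, 9, 10}
X ∪ ((X ∩ Y) ∩ Z)ᶜ = {2, 3, 4, 5, 6, 7, 8, 9, 10}

{2, 3, 4, 5, 6, 7, 8, 9, 10}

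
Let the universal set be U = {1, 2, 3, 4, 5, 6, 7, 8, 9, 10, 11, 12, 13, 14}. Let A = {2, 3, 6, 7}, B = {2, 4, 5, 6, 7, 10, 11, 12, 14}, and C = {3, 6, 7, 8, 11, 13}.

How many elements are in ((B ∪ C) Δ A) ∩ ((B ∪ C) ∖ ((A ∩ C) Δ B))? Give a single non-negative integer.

2

B ∪ C = {2, 3, 4, 5, 6, 7, 8, 10, 11, 12, 13, 14}
(B ∪ C) Δ A = {4, 5, 8, 10, 11, 12, 13, 14}
A ∩ C = {3, 6, 7}
(A ∩ C) Δ B = {2, 3, 4, 5, 10, 11, 12, 14}
(B ∪ C) ∖ ((A ∩ C) Δ B) = {6, 7, 8, 13}
((B ∪ C) Δ A) ∩ ((B ∪ C) ∖ ((A ∩ C) Δ B)) = {8, 13}
|((B ∪ C) Δ A) ∩ ((B ∪ C) ∖ ((A ∩ C) Δ B))| = 2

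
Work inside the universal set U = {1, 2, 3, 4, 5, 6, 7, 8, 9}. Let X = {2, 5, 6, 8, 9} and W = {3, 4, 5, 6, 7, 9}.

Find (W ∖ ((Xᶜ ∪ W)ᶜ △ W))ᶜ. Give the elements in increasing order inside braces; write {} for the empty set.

{1, 2, 3, 4, 5, 6, 7, 8, 9}

Xᶜ = {1, 3, 4, 7}
Xᶜ ∪ W = {1, 3, 4, 5, 6, 7, 9}
(Xᶜ ∪ W)ᶜ = {2, 8}
(Xᶜ ∪ W)ᶜ △ W = {2, 3, 4, 5, 6, 7, 8, 9}
W ∖ ((Xᶜ ∪ W)ᶜ △ W) = {}
(W ∖ ((Xᶜ ∪ W)ᶜ △ W))ᶜ = {1, 2, 3, 4, 5, 6, 7, 8, 9}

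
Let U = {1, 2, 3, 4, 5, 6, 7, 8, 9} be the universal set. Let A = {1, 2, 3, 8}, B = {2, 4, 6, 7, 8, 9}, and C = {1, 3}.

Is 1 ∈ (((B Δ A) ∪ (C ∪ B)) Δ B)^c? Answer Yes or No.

1 ∉ B and 1 ∈ A, so 1 ∈ B Δ A
1 ∈ C and 1 ∉ B, so 1 ∈ C ∪ B
1 ∈ (B Δ A) and 1 ∈ (C ∪ B), so 1 ∈ (B Δ A) ∪ (C ∪ B)
1 ∈ ((B Δ A) ∪ (C ∪ B)) and 1 ∉ B, so 1 ∈ ((B Δ A) ∪ (C ∪ B)) Δ B
1 ∉ (((B Δ A) ∪ (C ∪ B)) Δ B)^c since 1 ∈ (((B Δ A) ∪ (C ∪ B)) Δ B)

No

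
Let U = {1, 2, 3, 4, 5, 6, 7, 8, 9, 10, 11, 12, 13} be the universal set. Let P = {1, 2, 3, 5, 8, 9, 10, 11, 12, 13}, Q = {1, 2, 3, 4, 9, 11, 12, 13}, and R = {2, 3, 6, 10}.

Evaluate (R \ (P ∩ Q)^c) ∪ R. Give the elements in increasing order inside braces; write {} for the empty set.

P ∩ Q = {1, 2, 3, 9, 11, 12, 13}
(P ∩ Q)^c = {4, 5, 6, 7, 8, 10}
R \ (P ∩ Q)^c = {2, 3}
(R \ (P ∩ Q)^c) ∪ R = {2, 3, 6, 10}

{2, 3, 6, 10}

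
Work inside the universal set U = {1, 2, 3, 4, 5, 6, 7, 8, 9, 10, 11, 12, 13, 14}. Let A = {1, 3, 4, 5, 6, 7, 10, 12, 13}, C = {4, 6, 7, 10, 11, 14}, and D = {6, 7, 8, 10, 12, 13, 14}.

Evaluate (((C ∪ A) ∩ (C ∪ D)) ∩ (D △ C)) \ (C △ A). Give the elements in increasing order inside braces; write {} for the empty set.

C ∪ A = {1, 3, 4, 5, 6, 7, 10, 11, 12, 13, 14}
C ∪ D = {4, 6, 7, 8, 10, 11, 12, 13, 14}
(C ∪ A) ∩ (C ∪ D) = {4, 6, 7, 10, 11, 12, 13, 14}
D △ C = {4, 8, 11, 12, 13}
((C ∪ A) ∩ (C ∪ D)) ∩ (D △ C) = {4, 11, 12, 13}
C △ A = {1, 3, 5, 11, 12, 13, 14}
(((C ∪ A) ∩ (C ∪ D)) ∩ (D △ C)) \ (C △ A) = {4}

{4}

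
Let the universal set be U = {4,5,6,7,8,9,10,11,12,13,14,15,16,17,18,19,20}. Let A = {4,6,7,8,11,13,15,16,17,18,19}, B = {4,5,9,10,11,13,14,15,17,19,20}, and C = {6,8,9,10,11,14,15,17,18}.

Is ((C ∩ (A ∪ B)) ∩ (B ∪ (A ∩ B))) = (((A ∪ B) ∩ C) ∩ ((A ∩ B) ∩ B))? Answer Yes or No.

A ∪ B = {4,5,6,7,8,9,10,11,13,14,15,16,17,18,19,20}
C ∩ (A ∪ B) = {6,8,9,10,11,14,15,17,18}
A ∩ B = {4,11,13,15,17,19}
B ∪ (A ∩ B) = {4,5,9,10,11,13,14,15,17,19,20}
(C ∩ (A ∪ B)) ∩ (B ∪ (A ∩ B)) = {9,10,11,14,15,17}
(A ∪ B) ∩ C = {6,8,9,10,11,14,15,17,18}
(A ∩ B) ∩ B = {4,11,13,15,17,19}
((A ∪ B) ∩ C) ∩ ((A ∩ B) ∩ B) = {11,15,17}
9 ∈ (C ∩ (A ∪ B)) ∩ (B ∪ (A ∩ B)) but 9 ∉ ((A ∪ B) ∩ C) ∩ ((A ∩ B) ∩ B), so they differ.

No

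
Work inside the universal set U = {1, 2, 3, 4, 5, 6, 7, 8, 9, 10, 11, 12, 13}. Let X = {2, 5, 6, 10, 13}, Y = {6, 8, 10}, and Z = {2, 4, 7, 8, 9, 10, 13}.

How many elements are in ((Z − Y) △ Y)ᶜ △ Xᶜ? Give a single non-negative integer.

5

Z − Y = {2, 4, 7, 9, 13}
(Z − Y) △ Y = {2, 4, 6, 7, 8, 9, 10, 13}
((Z − Y) △ Y)ᶜ = {1, 3, 5, 11, 12}
Xᶜ = {1, 3, 4, 7, 8, 9, 11, 12}
((Z − Y) △ Y)ᶜ △ Xᶜ = {4, 5, 7, 8, 9}
|((Z − Y) △ Y)ᶜ △ Xᶜ| = 5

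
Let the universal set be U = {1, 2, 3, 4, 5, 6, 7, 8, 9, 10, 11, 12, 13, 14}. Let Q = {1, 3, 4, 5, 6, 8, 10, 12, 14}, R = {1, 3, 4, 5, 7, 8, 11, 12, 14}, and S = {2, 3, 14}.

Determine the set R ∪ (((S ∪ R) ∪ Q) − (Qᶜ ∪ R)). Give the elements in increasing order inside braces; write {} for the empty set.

{1, 3, 4, 5, 6, 7, 8, 10, 11, 12, 14}

S ∪ R = {1, 2, 3, 4, 5, 7, 8, 11, 12, 14}
(S ∪ R) ∪ Q = {1, 2, 3, 4, 5, 6, 7, 8, 10, 11, 12, 14}
Qᶜ = {2, 7, 9, 11, 13}
Qᶜ ∪ R = {1, 2, 3, 4, 5, 7, 8, 9, 11, 12, 13, 14}
((S ∪ R) ∪ Q) − (Qᶜ ∪ R) = {6, 10}
R ∪ (((S ∪ R) ∪ Q) − (Qᶜ ∪ R)) = {1, 3, 4, 5, 6, 7, 8, 10, 11, 12, 14}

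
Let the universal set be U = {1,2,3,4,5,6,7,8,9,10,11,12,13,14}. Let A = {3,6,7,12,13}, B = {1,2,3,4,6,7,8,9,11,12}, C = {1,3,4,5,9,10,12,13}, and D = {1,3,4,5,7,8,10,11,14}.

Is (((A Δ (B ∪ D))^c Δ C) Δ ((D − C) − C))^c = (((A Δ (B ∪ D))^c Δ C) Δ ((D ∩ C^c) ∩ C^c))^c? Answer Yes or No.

Yes

B ∪ D = {1,2,3,4,5,6,7,8,9,10,11,12,14}
A Δ (B ∪ D) = {1,2,4,5,8,9,10,11,13,14}
(A Δ (B ∪ D))^c = {3,6,7,12}
(A Δ (B ∪ D))^c Δ C = {1,4,5,6,7,9,10,13}
D − C = {7,8,11,14}
(D − C) − C = {7,8,11,14}
((A Δ (B ∪ D))^c Δ C) Δ ((D − C) − C) = {1,4,5,6,8,9,10,11,13,14}
(((A Δ (B ∪ D))^c Δ C) Δ ((D − C) − C))^c = {2,3,7,12}
C^c = {2,6,7,8,11,14}
D ∩ C^c = {7,8,11,14}
(D ∩ C^c) ∩ C^c = {7,8,11,14}
((A Δ (B ∪ D))^c Δ C) Δ ((D ∩ C^c) ∩ C^c) = {1,4,5,6,8,9,10,11,13,14}
(((A Δ (B ∪ D))^c Δ C) Δ ((D ∩ C^c) ∩ C^c))^c = {2,3,7,12}
Both equal {2,3,7,12}, so (((A Δ (B ∪ D))^c Δ C) Δ ((D − C) − C))^c = (((A Δ (B ∪ D))^c Δ C) Δ ((D ∩ C^c) ∩ C^c))^c.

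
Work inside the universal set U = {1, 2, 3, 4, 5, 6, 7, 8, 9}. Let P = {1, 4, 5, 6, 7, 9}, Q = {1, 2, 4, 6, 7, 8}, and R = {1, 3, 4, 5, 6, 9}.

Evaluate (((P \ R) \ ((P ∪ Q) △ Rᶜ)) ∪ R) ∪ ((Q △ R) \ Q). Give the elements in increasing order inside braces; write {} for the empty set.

{1, 3, 4, 5, 6, 7, 9}

P \ R = {7}
P ∪ Q = {1, 2, 4, 5, 6, 7, 8, 9}
Rᶜ = {2, 7, 8}
(P ∪ Q) △ Rᶜ = {1, 4, 5, 6, 9}
(P \ R) \ ((P ∪ Q) △ Rᶜ) = {7}
((P \ R) \ ((P ∪ Q) △ Rᶜ)) ∪ R = {1, 3, 4, 5, 6, 7, 9}
Q △ R = {2, 3, 5, 7, 8, 9}
(Q △ R) \ Q = {3, 5, 9}
(((P \ R) \ ((P ∪ Q) △ Rᶜ)) ∪ R) ∪ ((Q △ R) \ Q) = {1, 3, 4, 5, 6, 7, 9}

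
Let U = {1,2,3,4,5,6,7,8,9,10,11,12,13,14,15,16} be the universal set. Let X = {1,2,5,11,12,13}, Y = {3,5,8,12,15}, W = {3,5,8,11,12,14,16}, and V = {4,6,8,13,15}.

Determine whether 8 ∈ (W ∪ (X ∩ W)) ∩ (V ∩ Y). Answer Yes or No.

Yes

8 ∉ X and 8 ∈ W, so 8 ∉ X ∩ W
8 ∈ W and 8 ∉ (X ∩ W), so 8 ∈ W ∪ (X ∩ W)
8 ∈ V and 8 ∈ Y, so 8 ∈ V ∩ Y
8 ∈ (W ∪ (X ∩ W)) and 8 ∈ (V ∩ Y), so 8 ∈ (W ∪ (X ∩ W)) ∩ (V ∩ Y)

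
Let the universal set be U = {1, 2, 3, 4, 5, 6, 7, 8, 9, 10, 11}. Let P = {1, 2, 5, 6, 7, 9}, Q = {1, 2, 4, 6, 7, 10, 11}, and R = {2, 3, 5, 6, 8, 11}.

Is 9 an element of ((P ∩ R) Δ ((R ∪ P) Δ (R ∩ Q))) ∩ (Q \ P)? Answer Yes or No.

9 ∈ P and 9 ∉ R, so 9 ∉ P ∩ R
9 ∉ R and 9 ∈ P, so 9 ∈ R ∪ P
9 ∉ R and 9 ∉ Q, so 9 ∉ R ∩ Q
9 ∈ (R ∪ P) and 9 ∉ (R ∩ Q), so 9 ∈ (R ∪ P) Δ (R ∩ Q)
9 ∉ (P ∩ R) and 9 ∈ ((R ∪ P) Δ (R ∩ Q)), so 9 ∈ (P ∩ R) Δ ((R ∪ P) Δ (R ∩ Q))
9 ∉ Q and 9 ∈ P, so 9 ∉ Q \ P
9 ∈ ((P ∩ R) Δ ((R ∪ P) Δ (R ∩ Q))) and 9 ∉ (Q \ P), so 9 ∉ ((P ∩ R) Δ ((R ∪ P) Δ (R ∩ Q))) ∩ (Q \ P)

No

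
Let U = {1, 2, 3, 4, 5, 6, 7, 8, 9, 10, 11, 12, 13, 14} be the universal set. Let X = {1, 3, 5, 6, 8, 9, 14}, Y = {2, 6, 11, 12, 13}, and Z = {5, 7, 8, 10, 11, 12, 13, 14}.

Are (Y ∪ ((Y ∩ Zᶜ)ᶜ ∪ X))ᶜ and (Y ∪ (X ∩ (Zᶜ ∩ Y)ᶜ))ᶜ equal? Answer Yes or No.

Zᶜ = {1, 2, 3, 4, 6, 9}
Y ∩ Zᶜ = {2, 6}
(Y ∩ Zᶜ)ᶜ = {1, 3, 4, 5, 7, 8, 9, 10, 11, 12, 13, 14}
(Y ∩ Zᶜ)ᶜ ∪ X = {1, 3, 4, 5, 6, 7, 8, 9, 10, 11, 12, 13, 14}
Y ∪ ((Y ∩ Zᶜ)ᶜ ∪ X) = {1, 2, 3, 4, 5, 6, 7, 8, 9, 10, 11, 12, 13, 14}
(Y ∪ ((Y ∩ Zᶜ)ᶜ ∪ X))ᶜ = {}
Zᶜ ∩ Y = {2, 6}
(Zᶜ ∩ Y)ᶜ = {1, 3, 4, 5, 7, 8, 9, 10, 11, 12, 13, 14}
X ∩ (Zᶜ ∩ Y)ᶜ = {1, 3, 5, 8, 9, 14}
Y ∪ (X ∩ (Zᶜ ∩ Y)ᶜ) = {1, 2, 3, 5, 6, 8, 9, 11, 12, 13, 14}
(Y ∪ (X ∩ (Zᶜ ∩ Y)ᶜ))ᶜ = {4, 7, 10}
4 ∈ (Y ∪ (X ∩ (Zᶜ ∩ Y)ᶜ))ᶜ but 4 ∉ (Y ∪ ((Y ∩ Zᶜ)ᶜ ∪ X))ᶜ, so they differ.

No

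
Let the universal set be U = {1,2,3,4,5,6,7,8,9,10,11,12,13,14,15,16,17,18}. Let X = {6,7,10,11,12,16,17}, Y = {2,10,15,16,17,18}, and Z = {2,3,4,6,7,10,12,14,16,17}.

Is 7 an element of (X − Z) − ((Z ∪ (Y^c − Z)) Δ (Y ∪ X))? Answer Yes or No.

No

7 ∈ X and 7 ∈ Z, so 7 ∉ X − Z
7 ∉ Y, so 7 ∈ Y^c
7 ∈ Y^c and 7 ∈ Z, so 7 ∉ Y^c − Z
7 ∈ Z and 7 ∉ (Y^c − Z), so 7 ∈ Z ∪ (Y^c − Z)
7 ∉ Y and 7 ∈ X, so 7 ∈ Y ∪ X
7 ∈ (Z ∪ (Y^c − Z)) and 7 ∈ (Y ∪ X), so 7 ∉ (Z ∪ (Y^c − Z)) Δ (Y ∪ X)
7 ∉ (X − Z) and 7 ∉ ((Z ∪ (Y^c − Z)) Δ (Y ∪ X)), so 7 ∉ (X − Z) − ((Z ∪ (Y^c − Z)) Δ (Y ∪ X))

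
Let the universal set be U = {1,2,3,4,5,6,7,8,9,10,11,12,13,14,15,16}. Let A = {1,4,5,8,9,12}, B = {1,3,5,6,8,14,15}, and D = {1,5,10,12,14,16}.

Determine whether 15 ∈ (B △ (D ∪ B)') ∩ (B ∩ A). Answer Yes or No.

15 ∉ D and 15 ∈ B, so 15 ∈ D ∪ B
15 ∉ (D ∪ B)' since 15 ∈ (D ∪ B)
15 ∈ B and 15 ∉ (D ∪ B)', so 15 ∈ B △ (D ∪ B)'
15 ∈ B and 15 ∉ A, so 15 ∉ B ∩ A
15 ∈ (B △ (D ∪ B)') and 15 ∉ (B ∩ A), so 15 ∉ (B △ (D ∪ B)') ∩ (B ∩ A)

No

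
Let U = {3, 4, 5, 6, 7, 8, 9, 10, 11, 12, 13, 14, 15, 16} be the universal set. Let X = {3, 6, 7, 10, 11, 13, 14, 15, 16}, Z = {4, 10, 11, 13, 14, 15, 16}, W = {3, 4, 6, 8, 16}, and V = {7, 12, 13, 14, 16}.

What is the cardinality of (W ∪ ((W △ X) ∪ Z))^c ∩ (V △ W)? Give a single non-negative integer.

W △ X = {4, 7, 8, 10, 11, 13, 14, 15}
(W △ X) ∪ Z = {4, 7, 8, 10, 11, 13, 14, 15, 16}
W ∪ ((W △ X) ∪ Z) = {3, 4, 6, 7, 8, 10, 11, 13, 14, 15, 16}
(W ∪ ((W △ X) ∪ Z))^c = {5, 9, 12}
V △ W = {3, 4, 6, 7, 8, 12, 13, 14}
(W ∪ ((W △ X) ∪ Z))^c ∩ (V △ W) = {12}
|(W ∪ ((W △ X) ∪ Z))^c ∩ (V △ W)| = 1

1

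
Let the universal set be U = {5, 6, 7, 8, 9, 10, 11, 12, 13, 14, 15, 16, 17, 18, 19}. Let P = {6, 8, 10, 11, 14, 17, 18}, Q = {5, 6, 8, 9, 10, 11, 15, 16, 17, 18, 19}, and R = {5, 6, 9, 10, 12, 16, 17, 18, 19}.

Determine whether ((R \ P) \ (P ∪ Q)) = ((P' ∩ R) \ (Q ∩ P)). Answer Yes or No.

No

R \ P = {5, 9, 12, 16, 19}
P ∪ Q = {5, 6, 8, 9, 10, 11, 14, 15, 16, 17, 18, 19}
(R \ P) \ (P ∪ Q) = {12}
P' = {5, 7, 9, 12, 13, 15, 16, 19}
P' ∩ R = {5, 9, 12, 16, 19}
Q ∩ P = {6, 8, 10, 11, 17, 18}
(P' ∩ R) \ (Q ∩ P) = {5, 9, 12, 16, 19}
5 ∈ (P' ∩ R) \ (Q ∩ P) but 5 ∉ (R \ P) \ (P ∪ Q), so they differ.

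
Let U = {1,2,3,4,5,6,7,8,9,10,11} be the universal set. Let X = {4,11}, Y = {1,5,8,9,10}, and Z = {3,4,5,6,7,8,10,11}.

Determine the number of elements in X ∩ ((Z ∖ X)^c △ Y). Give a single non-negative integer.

Z ∖ X = {3,5,6,7,8,10}
(Z ∖ X)^c = {1,2,4,9,11}
(Z ∖ X)^c △ Y = {2,4,5,8,10,11}
X ∩ ((Z ∖ X)^c △ Y) = {4,11}
|X ∩ ((Z ∖ X)^c △ Y)| = 2

2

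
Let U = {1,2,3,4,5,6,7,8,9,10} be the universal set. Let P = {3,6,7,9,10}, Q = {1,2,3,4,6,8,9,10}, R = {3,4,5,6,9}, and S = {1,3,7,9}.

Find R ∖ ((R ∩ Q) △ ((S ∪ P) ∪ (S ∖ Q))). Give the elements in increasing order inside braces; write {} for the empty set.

R ∩ Q = {3,4,6,9}
S ∪ P = {1,3,6,7,9,10}
S ∖ Q = {7}
(S ∪ P) ∪ (S ∖ Q) = {1,3,6,7,9,10}
(R ∩ Q) △ ((S ∪ P) ∪ (S ∖ Q)) = {1,4,7,10}
R ∖ ((R ∩ Q) △ ((S ∪ P) ∪ (S ∖ Q))) = {3,5,6,9}

{3,5,6,9}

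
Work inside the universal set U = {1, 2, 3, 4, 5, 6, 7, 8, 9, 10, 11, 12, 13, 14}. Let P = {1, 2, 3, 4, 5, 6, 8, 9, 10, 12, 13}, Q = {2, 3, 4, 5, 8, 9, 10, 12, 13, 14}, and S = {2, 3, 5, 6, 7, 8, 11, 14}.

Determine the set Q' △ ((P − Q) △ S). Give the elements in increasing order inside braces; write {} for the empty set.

{2, 3, 5, 6, 8, 14}

Q' = {1, 6, 7, 11}
P − Q = {1, 6}
(P − Q) △ S = {1, 2, 3, 5, 7, 8, 11, 14}
Q' △ ((P − Q) △ S) = {2, 3, 5, 6, 8, 14}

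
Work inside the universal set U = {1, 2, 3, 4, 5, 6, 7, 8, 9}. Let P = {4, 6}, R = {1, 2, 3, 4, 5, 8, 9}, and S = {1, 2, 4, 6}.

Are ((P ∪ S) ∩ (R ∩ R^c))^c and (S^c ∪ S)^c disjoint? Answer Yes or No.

Yes

P ∪ S = {1, 2, 4, 6}
R^c = {6, 7}
R ∩ R^c = {}
(P ∪ S) ∩ (R ∩ R^c) = {}
((P ∪ S) ∩ (R ∩ R^c))^c = {1, 2, 3, 4, 5, 6, 7, 8, 9}
S^c = {3, 5, 7, 8, 9}
S^c ∪ S = {1, 2, 3, 4, 5, 6, 7, 8, 9}
(S^c ∪ S)^c = {}
{1, 2, 3, 4, 5, 6, 7, 8, 9} and {} share no elements.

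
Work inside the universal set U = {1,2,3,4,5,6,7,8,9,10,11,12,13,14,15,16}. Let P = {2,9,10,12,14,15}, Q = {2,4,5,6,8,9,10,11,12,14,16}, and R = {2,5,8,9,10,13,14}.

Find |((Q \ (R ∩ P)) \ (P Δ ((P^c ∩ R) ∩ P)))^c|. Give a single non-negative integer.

10

R ∩ P = {2,9,10,14}
Q \ (R ∩ P) = {4,5,6,8,11,12,16}
P^c = {1,3,4,5,6,7,8,11,13,16}
P^c ∩ R = {5,8,13}
(P^c ∩ R) ∩ P = {}
P Δ ((P^c ∩ R) ∩ P) = {2,9,10,12,14,15}
(Q \ (R ∩ P)) \ (P Δ ((P^c ∩ R) ∩ P)) = {4,5,6,8,11,16}
((Q \ (R ∩ P)) \ (P Δ ((P^c ∩ R) ∩ P)))^c = {1,2,3,7,9,10,12,13,14,15}
|((Q \ (R ∩ P)) \ (P Δ ((P^c ∩ R) ∩ P)))^c| = 10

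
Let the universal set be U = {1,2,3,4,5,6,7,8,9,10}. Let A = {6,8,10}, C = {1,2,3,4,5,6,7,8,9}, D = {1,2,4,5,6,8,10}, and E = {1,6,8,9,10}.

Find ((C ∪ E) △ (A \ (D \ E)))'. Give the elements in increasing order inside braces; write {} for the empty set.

{6,8,10}

C ∪ E = {1,2,3,4,5,6,7,8,9,10}
D \ E = {2,4,5}
A \ (D \ E) = {6,8,10}
(C ∪ E) △ (A \ (D \ E)) = {1,2,3,4,5,7,9}
((C ∪ E) △ (A \ (D \ E)))' = {6,8,10}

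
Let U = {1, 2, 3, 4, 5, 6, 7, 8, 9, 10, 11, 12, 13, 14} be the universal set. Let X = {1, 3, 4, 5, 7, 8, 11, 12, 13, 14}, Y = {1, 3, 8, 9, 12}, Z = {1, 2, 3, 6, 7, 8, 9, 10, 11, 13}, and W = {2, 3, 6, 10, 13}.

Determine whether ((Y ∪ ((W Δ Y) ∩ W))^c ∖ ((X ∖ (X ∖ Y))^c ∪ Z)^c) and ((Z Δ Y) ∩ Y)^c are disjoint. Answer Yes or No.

W Δ Y = {1, 2, 6, 8, 9, 10, 12, 13}
(W Δ Y) ∩ W = {2, 6, 10, 13}
Y ∪ ((W Δ Y) ∩ W) = {1, 2, 3, 6, 8, 9, 10, 12, 13}
(Y ∪ ((W Δ Y) ∩ W))^c = {4, 5, 7, 11, 14}
X ∖ Y = {4, 5, 7, 11, 13, 14}
X ∖ (X ∖ Y) = {1, 3, 8, 12}
(X ∖ (X ∖ Y))^c = {2, 4, 5, 6, 7, 9, 10, 11, 13, 14}
(X ∖ (X ∖ Y))^c ∪ Z = {1, 2, 3, 4, 5, 6, 7, 8, 9, 10, 11, 13, 14}
((X ∖ (X ∖ Y))^c ∪ Z)^c = {12}
(Y ∪ ((W Δ Y) ∩ W))^c ∖ ((X ∖ (X ∖ Y))^c ∪ Z)^c = {4, 5, 7, 11, 14}
Z Δ Y = {2, 6, 7, 10, 11, 12, 13}
(Z Δ Y) ∩ Y = {12}
((Z Δ Y) ∩ Y)^c = {1, 2, 3, 4, 5, 6, 7, 8, 9, 10, 11, 13, 14}
4 lies in both, so they are not disjoint.

No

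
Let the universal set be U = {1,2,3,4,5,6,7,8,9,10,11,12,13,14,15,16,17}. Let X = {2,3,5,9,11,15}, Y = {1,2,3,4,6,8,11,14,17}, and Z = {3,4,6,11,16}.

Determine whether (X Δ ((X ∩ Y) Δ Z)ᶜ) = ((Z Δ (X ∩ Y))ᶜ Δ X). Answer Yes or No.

X ∩ Y = {2,3,11}
(X ∩ Y) Δ Z = {2,4,6,16}
((X ∩ Y) Δ Z)ᶜ = {1,3,5,7,8,9,10,11,12,13,14,15,17}
X Δ ((X ∩ Y) Δ Z)ᶜ = {1,2,7,8,10,12,13,14,17}
Z Δ (X ∩ Y) = {2,4,6,16}
(Z Δ (X ∩ Y))ᶜ = {1,3,5,7,8,9,10,11,12,13,14,15,17}
(Z Δ (X ∩ Y))ᶜ Δ X = {1,2,7,8,10,12,13,14,17}
Both equal {1,2,7,8,10,12,13,14,17}, so X Δ ((X ∩ Y) Δ Z)ᶜ = (Z Δ (X ∩ Y))ᶜ Δ X.

Yes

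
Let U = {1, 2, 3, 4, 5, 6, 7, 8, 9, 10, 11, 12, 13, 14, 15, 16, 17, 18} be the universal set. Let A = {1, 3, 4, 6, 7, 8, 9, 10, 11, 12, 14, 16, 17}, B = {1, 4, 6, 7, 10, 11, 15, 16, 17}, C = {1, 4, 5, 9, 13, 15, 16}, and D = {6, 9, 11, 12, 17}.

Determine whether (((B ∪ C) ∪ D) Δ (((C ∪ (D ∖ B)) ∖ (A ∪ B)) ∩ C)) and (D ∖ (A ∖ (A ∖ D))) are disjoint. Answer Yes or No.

Yes

B ∪ C = {1, 4, 5, 6, 7, 9, 10, 11, 13, 15, 16, 17}
(B ∪ C) ∪ D = {1, 4, 5, 6, 7, 9, 10, 11, 12, 13, 15, 16, 17}
D ∖ B = {9, 12}
C ∪ (D ∖ B) = {1, 4, 5, 9, 12, 13, 15, 16}
A ∪ B = {1, 3, 4, 6, 7, 8, 9, 10, 11, 12, 14, 15, 16, 17}
(C ∪ (D ∖ B)) ∖ (A ∪ B) = {5, 13}
((C ∪ (D ∖ B)) ∖ (A ∪ B)) ∩ C = {5, 13}
((B ∪ C) ∪ D) Δ (((C ∪ (D ∖ B)) ∖ (A ∪ B)) ∩ C) = {1, 4, 6, 7, 9, 10, 11, 12, 15, 16, 17}
A ∖ D = {1, 3, 4, 7, 8, 10, 14, 16}
A ∖ (A ∖ D) = {6, 9, 11, 12, 17}
D ∖ (A ∖ (A ∖ D)) = {}
{1, 4, 6, 7, 9, 10, 11, 12, 15, 16, 17} and {} share no elements.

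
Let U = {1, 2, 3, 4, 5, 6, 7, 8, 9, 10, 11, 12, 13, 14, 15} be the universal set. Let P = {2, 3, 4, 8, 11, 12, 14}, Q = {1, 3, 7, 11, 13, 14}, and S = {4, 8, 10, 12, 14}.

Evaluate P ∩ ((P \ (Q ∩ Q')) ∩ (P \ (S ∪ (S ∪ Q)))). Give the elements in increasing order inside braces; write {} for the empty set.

{2}

Q' = {2, 4, 5, 6, 8, 9, 10, 12, 15}
Q ∩ Q' = {}
P \ (Q ∩ Q') = {2, 3, 4, 8, 11, 12, 14}
S ∪ Q = {1, 3, 4, 7, 8, 10, 11, 12, 13, 14}
S ∪ (S ∪ Q) = {1, 3, 4, 7, 8, 10, 11, 12, 13, 14}
P \ (S ∪ (S ∪ Q)) = {2}
(P \ (Q ∩ Q')) ∩ (P \ (S ∪ (S ∪ Q))) = {2}
P ∩ ((P \ (Q ∩ Q')) ∩ (P \ (S ∪ (S ∪ Q)))) = {2}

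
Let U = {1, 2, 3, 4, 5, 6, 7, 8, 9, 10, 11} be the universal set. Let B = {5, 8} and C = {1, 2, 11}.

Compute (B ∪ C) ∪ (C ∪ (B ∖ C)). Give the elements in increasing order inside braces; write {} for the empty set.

B ∪ C = {1, 2, 5, 8, 11}
B ∖ C = {5, 8}
C ∪ (B ∖ C) = {1, 2, 5, 8, 11}
(B ∪ C) ∪ (C ∪ (B ∖ C)) = {1, 2, 5, 8, 11}

{1, 2, 5, 8, 11}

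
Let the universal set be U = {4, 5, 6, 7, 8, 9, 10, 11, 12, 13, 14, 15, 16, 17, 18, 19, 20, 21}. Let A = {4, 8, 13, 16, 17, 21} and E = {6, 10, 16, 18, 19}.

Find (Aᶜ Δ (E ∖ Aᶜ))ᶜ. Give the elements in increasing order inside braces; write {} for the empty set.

Aᶜ = {5, 6, 7, 9, 10, 11, 12, 14, 15, 18, 19, 20}
E ∖ Aᶜ = {16}
Aᶜ Δ (E ∖ Aᶜ) = {5, 6, 7, 9, 10, 11, 12, 14, 15, 16, 18, 19, 20}
(Aᶜ Δ (E ∖ Aᶜ))ᶜ = {4, 8, 13, 17, 21}

{4, 8, 13, 17, 21}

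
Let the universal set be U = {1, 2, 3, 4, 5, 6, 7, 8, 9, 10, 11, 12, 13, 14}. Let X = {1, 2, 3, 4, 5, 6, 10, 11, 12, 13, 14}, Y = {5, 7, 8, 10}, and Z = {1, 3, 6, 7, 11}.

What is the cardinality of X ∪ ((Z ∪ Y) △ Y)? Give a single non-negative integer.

11

Z ∪ Y = {1, 3, 5, 6, 7, 8, 10, 11}
(Z ∪ Y) △ Y = {1, 3, 6, 11}
X ∪ ((Z ∪ Y) △ Y) = {1, 2, 3, 4, 5, 6, 10, 11, 12, 13, 14}
|X ∪ ((Z ∪ Y) △ Y)| = 11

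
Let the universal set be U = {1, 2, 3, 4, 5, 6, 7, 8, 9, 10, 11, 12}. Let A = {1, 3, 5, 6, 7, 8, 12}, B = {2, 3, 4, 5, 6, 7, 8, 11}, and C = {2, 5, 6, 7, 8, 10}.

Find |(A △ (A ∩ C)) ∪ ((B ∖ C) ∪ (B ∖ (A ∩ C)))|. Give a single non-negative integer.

6

A ∩ C = {5, 6, 7, 8}
A △ (A ∩ C) = {1, 3, 12}
B ∖ C = {3, 4, 11}
B ∖ (A ∩ C) = {2, 3, 4, 11}
(B ∖ C) ∪ (B ∖ (A ∩ C)) = {2, 3, 4, 11}
(A △ (A ∩ C)) ∪ ((B ∖ C) ∪ (B ∖ (A ∩ C))) = {1, 2, 3, 4, 11, 12}
|(A △ (A ∩ C)) ∪ ((B ∖ C) ∪ (B ∖ (A ∩ C)))| = 6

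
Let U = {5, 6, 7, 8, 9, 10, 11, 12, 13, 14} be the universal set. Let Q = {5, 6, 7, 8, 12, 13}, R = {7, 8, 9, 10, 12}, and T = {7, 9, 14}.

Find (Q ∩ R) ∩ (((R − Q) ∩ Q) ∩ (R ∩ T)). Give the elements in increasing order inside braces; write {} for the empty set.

{}

Q ∩ R = {7, 8, 12}
R − Q = {9, 10}
(R − Q) ∩ Q = {}
R ∩ T = {7, 9}
((R − Q) ∩ Q) ∩ (R ∩ T) = {}
(Q ∩ R) ∩ (((R − Q) ∩ Q) ∩ (R ∩ T)) = {}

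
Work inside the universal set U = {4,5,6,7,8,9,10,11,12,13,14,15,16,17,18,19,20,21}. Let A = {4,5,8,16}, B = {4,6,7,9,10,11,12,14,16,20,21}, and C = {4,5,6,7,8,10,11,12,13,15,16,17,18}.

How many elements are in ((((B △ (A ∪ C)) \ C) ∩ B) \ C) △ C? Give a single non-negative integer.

A ∪ C = {4,5,6,7,8,10,11,12,13,15,16,17,18}
B △ (A ∪ C) = {5,8,9,13,14,15,17,18,20,21}
(B △ (A ∪ C)) \ C = {9,14,20,21}
((B △ (A ∪ C)) \ C) ∩ B = {9,14,20,21}
(((B △ (A ∪ C)) \ C) ∩ B) \ C = {9,14,20,21}
((((B △ (A ∪ C)) \ C) ∩ B) \ C) △ C = {4,5,6,7,8,9,10,11,12,13,14,15,16,17,18,20,21}
|((((B △ (A ∪ C)) \ C) ∩ B) \ C) △ C| = 17

17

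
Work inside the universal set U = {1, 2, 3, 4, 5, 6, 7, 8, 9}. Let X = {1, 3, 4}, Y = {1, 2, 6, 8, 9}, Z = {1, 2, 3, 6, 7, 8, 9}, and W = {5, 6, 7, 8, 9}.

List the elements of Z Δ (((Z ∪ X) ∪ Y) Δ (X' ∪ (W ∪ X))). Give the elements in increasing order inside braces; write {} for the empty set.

Z ∪ X = {1, 2, 3, 4, 6, 7, 8, 9}
(Z ∪ X) ∪ Y = {1, 2, 3, 4, 6, 7, 8, 9}
X' = {2, 5, 6, 7, 8, 9}
W ∪ X = {1, 3, 4, 5, 6, 7, 8, 9}
X' ∪ (W ∪ X) = {1, 2, 3, 4, 5, 6, 7, 8, 9}
((Z ∪ X) ∪ Y) Δ (X' ∪ (W ∪ X)) = {5}
Z Δ (((Z ∪ X) ∪ Y) Δ (X' ∪ (W ∪ X))) = {1, 2, 3, 5, 6, 7, 8, 9}

{1, 2, 3, 5, 6, 7, 8, 9}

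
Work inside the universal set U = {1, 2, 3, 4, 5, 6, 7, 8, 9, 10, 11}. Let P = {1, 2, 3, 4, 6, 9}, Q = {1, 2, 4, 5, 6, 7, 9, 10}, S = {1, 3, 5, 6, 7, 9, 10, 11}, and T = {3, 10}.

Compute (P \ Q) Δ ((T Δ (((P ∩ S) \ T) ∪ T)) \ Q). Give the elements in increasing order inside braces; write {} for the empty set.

{3}

P \ Q = {3}
P ∩ S = {1, 3, 6, 9}
(P ∩ S) \ T = {1, 6, 9}
((P ∩ S) \ T) ∪ T = {1, 3, 6, 9, 10}
T Δ (((P ∩ S) \ T) ∪ T) = {1, 6, 9}
(T Δ (((P ∩ S) \ T) ∪ T)) \ Q = {}
(P \ Q) Δ ((T Δ (((P ∩ S) \ T) ∪ T)) \ Q) = {3}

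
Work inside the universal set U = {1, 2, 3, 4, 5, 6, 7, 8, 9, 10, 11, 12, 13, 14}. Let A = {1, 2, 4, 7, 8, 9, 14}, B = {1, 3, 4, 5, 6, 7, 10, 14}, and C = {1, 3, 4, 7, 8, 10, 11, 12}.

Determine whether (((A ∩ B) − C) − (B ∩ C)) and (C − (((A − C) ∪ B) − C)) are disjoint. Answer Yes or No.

A ∩ B = {1, 4, 7, 14}
(A ∩ B) − C = {14}
B ∩ C = {1, 3, 4, 7, 10}
((A ∩ B) − C) − (B ∩ C) = {14}
A − C = {2, 9, 14}
(A − C) ∪ B = {1, 2, 3, 4, 5, 6, 7, 9, 10, 14}
((A − C) ∪ B) − C = {2, 5, 6, 9, 14}
C − (((A − C) ∪ B) − C) = {1, 3, 4, 7, 8, 10, 11, 12}
{14} and {1, 3, 4, 7, 8, 10, 11, 12} share no elements.

Yes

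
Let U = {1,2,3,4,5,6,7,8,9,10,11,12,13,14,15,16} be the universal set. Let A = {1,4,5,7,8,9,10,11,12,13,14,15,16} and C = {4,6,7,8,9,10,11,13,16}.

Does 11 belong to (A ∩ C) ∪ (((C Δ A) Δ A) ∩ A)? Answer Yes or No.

Yes

11 ∈ A and 11 ∈ C, so 11 ∈ A ∩ C
11 ∈ C and 11 ∈ A, so 11 ∉ C Δ A
11 ∉ (C Δ A) and 11 ∈ A, so 11 ∈ (C Δ A) Δ A
11 ∈ ((C Δ A) Δ A) and 11 ∈ A, so 11 ∈ ((C Δ A) Δ A) ∩ A
11 ∈ (A ∩ C) and 11 ∈ (((C Δ A) Δ A) ∩ A), so 11 ∈ (A ∩ C) ∪ (((C Δ A) Δ A) ∩ A)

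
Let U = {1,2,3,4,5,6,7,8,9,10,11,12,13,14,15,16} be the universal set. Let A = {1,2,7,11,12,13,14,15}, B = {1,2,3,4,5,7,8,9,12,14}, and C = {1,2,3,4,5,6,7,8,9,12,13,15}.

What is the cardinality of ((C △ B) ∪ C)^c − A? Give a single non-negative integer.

2

C △ B = {6,13,14,15}
(C △ B) ∪ C = {1,2,3,4,5,6,7,8,9,12,13,14,15}
((C △ B) ∪ C)^c = {10,11,16}
((C △ B) ∪ C)^c − A = {10,16}
|((C △ B) ∪ C)^c − A| = 2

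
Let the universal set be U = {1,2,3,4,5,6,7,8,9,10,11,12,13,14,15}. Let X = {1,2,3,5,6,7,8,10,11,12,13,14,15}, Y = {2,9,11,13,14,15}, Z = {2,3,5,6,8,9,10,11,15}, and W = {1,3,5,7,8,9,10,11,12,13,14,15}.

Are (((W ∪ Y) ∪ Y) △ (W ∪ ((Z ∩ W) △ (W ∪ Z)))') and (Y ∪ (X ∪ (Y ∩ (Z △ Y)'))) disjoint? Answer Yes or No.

W ∪ Y = {1,2,3,5,7,8,9,10,11,12,13,14,15}
(W ∪ Y) ∪ Y = {1,2,3,5,7,8,9,10,11,12,13,14,15}
Z ∩ W = {3,5,8,9,10,11,15}
W ∪ Z = {1,2,3,5,6,7,8,9,10,11,12,13,14,15}
(Z ∩ W) △ (W ∪ Z) = {1,2,6,7,12,13,14}
W ∪ ((Z ∩ W) △ (W ∪ Z)) = {1,2,3,5,6,7,8,9,10,11,12,13,14,15}
(W ∪ ((Z ∩ W) △ (W ∪ Z)))' = {4}
((W ∪ Y) ∪ Y) △ (W ∪ ((Z ∩ W) △ (W ∪ Z)))' = {1,2,3,4,5,7,8,9,10,11,12,13,14,15}
Z △ Y = {3,5,6,8,10,13,14}
(Z △ Y)' = {1,2,4,7,9,11,12,15}
Y ∩ (Z △ Y)' = {2,9,11,15}
X ∪ (Y ∩ (Z △ Y)') = {1,2,3,5,6,7,8,9,10,11,12,13,14,15}
Y ∪ (X ∪ (Y ∩ (Z △ Y)')) = {1,2,3,5,6,7,8,9,10,11,12,13,14,15}
1 lies in both, so they are not disjoint.

No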